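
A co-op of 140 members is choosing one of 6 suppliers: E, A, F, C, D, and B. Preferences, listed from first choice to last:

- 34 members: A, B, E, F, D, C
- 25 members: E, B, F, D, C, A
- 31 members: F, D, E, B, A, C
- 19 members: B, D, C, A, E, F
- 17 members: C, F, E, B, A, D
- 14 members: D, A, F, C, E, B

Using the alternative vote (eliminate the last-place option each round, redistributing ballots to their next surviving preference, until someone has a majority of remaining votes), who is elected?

F

Round 1: E 25, A 34, F 31, C 17, D 14, B 19. Eliminate D.
Round 2: E 25, A 48, F 31, C 17, B 19. Eliminate C.
Round 3: E 25, A 48, F 48, B 19. Eliminate B.
Round 4: E 25, A 67, F 48. Eliminate E.
Round 5: A 67, F 73. F has a majority.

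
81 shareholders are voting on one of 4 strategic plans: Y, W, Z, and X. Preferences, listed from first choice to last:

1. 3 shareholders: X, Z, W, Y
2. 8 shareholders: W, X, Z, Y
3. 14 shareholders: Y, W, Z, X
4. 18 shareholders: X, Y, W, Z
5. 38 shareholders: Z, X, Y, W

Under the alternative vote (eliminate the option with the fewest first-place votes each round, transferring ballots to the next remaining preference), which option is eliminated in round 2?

Y

Round 1: Y 14, W 8, Z 38, X 21. Eliminate W.
Round 2: Y 14, Z 38, X 29. Eliminate Y.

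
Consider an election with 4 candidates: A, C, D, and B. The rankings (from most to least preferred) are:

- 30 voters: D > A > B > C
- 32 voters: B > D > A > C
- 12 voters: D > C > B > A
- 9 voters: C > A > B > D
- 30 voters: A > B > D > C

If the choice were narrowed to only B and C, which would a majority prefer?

Voters preferring B to C: 92; preferring C to B: 21.
B wins the head-to-head.

B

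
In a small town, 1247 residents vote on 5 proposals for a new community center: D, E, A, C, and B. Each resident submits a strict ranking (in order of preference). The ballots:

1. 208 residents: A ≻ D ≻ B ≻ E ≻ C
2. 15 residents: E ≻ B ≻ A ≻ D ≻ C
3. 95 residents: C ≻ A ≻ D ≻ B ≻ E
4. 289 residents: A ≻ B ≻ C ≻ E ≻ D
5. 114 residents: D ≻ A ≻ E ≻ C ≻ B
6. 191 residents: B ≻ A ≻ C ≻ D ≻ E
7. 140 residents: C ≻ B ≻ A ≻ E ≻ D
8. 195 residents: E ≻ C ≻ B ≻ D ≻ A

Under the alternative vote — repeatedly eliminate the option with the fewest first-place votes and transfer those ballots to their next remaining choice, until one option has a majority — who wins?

A

Round 1: D 114, E 210, A 497, C 235, B 191. Eliminate D.
Round 2: E 210, A 611, C 235, B 191. Eliminate B.
Round 3: E 210, A 802, C 235. A has a majority.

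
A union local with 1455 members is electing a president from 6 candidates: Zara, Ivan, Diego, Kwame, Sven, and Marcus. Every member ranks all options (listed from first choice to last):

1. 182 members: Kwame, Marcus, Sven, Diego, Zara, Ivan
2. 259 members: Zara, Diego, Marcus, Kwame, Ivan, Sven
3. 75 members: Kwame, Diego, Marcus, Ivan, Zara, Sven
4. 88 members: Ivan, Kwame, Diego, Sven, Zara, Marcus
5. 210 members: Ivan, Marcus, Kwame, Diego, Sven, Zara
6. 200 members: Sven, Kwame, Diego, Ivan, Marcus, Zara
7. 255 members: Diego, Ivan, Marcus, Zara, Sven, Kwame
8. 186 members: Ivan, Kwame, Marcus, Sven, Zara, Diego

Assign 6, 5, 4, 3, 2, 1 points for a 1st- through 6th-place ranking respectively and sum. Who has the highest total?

Kwame

Zara: 182·2 + 259·6 + 75·2 + 88·2 + 210·1 + 200·1 + 255·3 + 186·2 = 3791
Ivan: 182·1 + 259·2 + 75·3 + 88·6 + 210·6 + 200·3 + 255·5 + 186·6 = 5704
Diego: 182·3 + 259·5 + 75·5 + 88·4 + 210·3 + 200·4 + 255·6 + 186·1 = 5714
Kwame: 182·6 + 259·3 + 75·6 + 88·5 + 210·4 + 200·5 + 255·1 + 186·5 = 5784
Sven: 182·4 + 259·1 + 75·1 + 88·3 + 210·2 + 200·6 + 255·2 + 186·3 = 4014
Marcus: 182·5 + 259·4 + 75·4 + 88·1 + 210·5 + 200·2 + 255·4 + 186·4 = 5548
Kwame has the highest Borda score (5784).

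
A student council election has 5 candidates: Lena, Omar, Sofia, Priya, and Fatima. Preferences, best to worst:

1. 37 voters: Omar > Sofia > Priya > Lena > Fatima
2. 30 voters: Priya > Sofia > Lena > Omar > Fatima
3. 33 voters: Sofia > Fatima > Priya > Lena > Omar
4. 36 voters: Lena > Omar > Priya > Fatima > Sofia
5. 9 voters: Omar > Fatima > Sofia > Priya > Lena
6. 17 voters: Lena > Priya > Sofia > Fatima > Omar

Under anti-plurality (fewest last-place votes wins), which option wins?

Priya

Last-place votes: Lena 9, Omar 50, Sofia 36, Priya 0, Fatima 67.
Priya is ranked last by the fewest voters, so Priya wins.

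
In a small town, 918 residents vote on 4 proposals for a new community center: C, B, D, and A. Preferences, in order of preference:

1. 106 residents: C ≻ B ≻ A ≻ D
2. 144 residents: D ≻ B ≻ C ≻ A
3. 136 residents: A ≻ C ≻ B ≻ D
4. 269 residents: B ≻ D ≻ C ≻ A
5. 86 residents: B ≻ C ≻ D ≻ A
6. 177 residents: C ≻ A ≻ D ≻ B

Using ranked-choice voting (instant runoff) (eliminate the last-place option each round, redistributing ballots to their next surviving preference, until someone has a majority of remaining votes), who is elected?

B

Round 1: C 283, B 355, D 144, A 136. Eliminate A.
Round 2: C 419, B 355, D 144. Eliminate D.
Round 3: C 419, B 499. B has a majority.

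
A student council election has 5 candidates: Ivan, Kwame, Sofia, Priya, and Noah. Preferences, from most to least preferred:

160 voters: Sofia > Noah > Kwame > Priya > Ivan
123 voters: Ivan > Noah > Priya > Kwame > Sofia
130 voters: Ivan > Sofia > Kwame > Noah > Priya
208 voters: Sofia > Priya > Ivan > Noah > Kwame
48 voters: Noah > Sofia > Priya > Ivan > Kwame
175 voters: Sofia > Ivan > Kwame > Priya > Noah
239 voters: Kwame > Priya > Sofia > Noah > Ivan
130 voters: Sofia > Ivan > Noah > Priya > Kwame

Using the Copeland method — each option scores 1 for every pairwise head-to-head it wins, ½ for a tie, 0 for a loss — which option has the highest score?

Sofia

Ivan: beats Kwame and Noah; loses to Sofia and Priya → score 2.
Kwame: beats Priya; loses to Ivan, Sofia, and Noah → score 1.
Sofia: beats Ivan, Kwame, Priya, and Noah → score 4.
Priya: beats Ivan and Noah; loses to Kwame and Sofia → score 2.
Noah: beats Kwame; loses to Ivan, Sofia, and Priya → score 1.
Sofia has the best pairwise record.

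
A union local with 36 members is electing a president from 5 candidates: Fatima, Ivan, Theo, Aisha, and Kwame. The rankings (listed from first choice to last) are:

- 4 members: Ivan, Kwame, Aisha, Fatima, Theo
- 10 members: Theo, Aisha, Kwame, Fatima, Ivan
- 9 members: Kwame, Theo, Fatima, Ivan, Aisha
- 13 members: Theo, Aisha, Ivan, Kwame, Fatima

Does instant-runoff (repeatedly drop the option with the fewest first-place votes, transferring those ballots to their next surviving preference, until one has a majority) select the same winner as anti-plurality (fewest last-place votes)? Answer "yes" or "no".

no

Instant-runoff — R1 Fatima 0, Ivan 4, Theo 23, Aisha 0, Kwame 9 (Theo winner). Winner: Theo.
Anti-plurality — last-place votes: Fatima 13, Ivan 10, Theo 4, Aisha 9, Kwame 0. Winner: Kwame.
The two methods disagree.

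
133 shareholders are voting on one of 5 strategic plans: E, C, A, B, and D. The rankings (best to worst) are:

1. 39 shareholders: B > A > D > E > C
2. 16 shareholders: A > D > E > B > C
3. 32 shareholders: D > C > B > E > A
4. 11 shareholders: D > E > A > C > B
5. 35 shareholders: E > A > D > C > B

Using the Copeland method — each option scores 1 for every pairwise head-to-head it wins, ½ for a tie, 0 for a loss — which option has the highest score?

E: beats C and A; loses to B and D → score 2.
C: beats B; loses to E, A, and D → score 1.
A: beats C and D; loses to E and B → score 2.
B: beats E and A; loses to C and D → score 2.
D: beats E, C, and B; loses to A → score 3.
D has the best pairwise record.

D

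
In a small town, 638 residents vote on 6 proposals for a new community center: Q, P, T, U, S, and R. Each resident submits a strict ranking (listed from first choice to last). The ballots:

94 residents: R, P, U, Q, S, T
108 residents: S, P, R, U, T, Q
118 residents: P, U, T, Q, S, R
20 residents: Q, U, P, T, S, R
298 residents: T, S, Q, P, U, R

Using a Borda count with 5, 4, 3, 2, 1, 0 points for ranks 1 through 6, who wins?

Q: 94·2 + 108·0 + 118·2 + 20·5 + 298·3 = 1418
P: 94·4 + 108·4 + 118·5 + 20·3 + 298·2 = 2054
T: 94·0 + 108·1 + 118·3 + 20·2 + 298·5 = 1992
U: 94·3 + 108·2 + 118·4 + 20·4 + 298·1 = 1348
S: 94·1 + 108·5 + 118·1 + 20·1 + 298·4 = 1964
R: 94·5 + 108·3 + 118·0 + 20·0 + 298·0 = 794
P has the highest Borda score (2054).

P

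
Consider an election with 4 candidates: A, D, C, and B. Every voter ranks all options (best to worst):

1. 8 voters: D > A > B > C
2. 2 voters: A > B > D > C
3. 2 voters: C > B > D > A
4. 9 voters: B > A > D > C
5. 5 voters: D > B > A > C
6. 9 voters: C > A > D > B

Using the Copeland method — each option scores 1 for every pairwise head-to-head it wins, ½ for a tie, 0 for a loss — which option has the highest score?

A

A: beats D, C, and B → score 3.
D: beats C and B; loses to A → score 2.
C: loses to A, D, and B → score 0.
B: beats C; loses to A and D → score 1.
A has the best pairwise record.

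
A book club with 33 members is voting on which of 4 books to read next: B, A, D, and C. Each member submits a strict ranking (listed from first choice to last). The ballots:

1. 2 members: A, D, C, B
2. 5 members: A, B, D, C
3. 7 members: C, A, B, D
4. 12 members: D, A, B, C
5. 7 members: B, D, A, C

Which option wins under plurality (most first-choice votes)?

First-place votes: B 7, A 7, D 12, C 7.
D has the most first-place votes.

D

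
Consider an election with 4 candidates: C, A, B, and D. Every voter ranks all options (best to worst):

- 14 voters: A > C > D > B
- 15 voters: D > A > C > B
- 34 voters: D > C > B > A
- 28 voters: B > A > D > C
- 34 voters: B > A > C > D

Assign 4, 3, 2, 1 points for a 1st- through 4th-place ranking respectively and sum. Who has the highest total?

C: 14·3 + 15·2 + 34·3 + 28·1 + 34·2 = 270
A: 14·4 + 15·3 + 34·1 + 28·3 + 34·3 = 321
B: 14·1 + 15·1 + 34·2 + 28·4 + 34·4 = 345
D: 14·2 + 15·4 + 34·4 + 28·2 + 34·1 = 314
B has the highest Borda score (345).

B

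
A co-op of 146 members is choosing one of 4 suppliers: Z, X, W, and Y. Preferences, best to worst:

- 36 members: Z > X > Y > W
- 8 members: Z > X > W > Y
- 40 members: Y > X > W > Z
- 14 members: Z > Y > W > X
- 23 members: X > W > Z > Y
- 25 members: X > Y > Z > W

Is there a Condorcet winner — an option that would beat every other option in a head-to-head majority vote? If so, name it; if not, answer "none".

X vs Z: 88–58 for X.
X vs W: 132–14 for X.
X vs Y: 92–54 for X.
X beats every other option head-to-head.

X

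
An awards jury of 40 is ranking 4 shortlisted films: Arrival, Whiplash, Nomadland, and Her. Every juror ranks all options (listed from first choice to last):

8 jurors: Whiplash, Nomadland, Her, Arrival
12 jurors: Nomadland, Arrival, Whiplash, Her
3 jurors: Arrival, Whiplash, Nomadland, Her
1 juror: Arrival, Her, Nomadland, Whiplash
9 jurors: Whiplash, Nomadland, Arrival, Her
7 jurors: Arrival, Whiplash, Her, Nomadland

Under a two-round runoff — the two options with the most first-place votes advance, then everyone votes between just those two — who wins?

Round 1 first-place votes: Arrival 11, Whiplash 17, Nomadland 12, Her 0.
Whiplash and Nomadland advance.
Runoff: Whiplash is preferred to Nomadland by 27 voters; Nomadland by 13.
Whiplash wins the runoff.

Whiplash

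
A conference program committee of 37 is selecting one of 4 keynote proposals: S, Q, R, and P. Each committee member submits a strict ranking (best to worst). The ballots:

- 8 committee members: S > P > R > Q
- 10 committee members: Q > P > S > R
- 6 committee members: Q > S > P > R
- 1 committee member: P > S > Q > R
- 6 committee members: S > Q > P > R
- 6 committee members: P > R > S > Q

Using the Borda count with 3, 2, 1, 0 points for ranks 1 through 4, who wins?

S: 8·3 + 10·1 + 6·2 + 1·2 + 6·3 + 6·1 = 72
Q: 8·0 + 10·3 + 6·3 + 1·1 + 6·2 + 6·0 = 61
R: 8·1 + 10·0 + 6·0 + 1·0 + 6·0 + 6·2 = 20
P: 8·2 + 10·2 + 6·1 + 1·3 + 6·1 + 6·3 = 69
S has the highest Borda score (72).

S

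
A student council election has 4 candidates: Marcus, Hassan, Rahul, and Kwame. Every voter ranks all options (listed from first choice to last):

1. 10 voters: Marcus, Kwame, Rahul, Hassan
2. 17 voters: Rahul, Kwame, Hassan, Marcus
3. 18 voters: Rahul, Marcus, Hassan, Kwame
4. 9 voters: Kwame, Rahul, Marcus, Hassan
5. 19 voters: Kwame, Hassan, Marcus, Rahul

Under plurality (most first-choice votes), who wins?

Rahul

First-place votes: Marcus 10, Hassan 0, Rahul 35, Kwame 28.
Rahul has the most first-place votes.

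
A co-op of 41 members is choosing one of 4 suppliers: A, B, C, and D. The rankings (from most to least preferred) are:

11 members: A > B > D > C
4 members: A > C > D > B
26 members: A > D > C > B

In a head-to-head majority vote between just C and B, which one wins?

Voters preferring C to B: 30; preferring B to C: 11.
C wins the head-to-head.

C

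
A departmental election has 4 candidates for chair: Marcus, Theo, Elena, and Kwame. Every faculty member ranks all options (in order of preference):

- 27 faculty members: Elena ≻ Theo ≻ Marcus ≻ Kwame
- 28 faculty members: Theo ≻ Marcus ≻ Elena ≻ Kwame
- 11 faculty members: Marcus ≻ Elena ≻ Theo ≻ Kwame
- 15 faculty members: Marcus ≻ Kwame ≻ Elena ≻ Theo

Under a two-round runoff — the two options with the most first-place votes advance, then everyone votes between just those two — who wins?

Elena

Round 1 first-place votes: Marcus 26, Theo 28, Elena 27, Kwame 0.
Theo and Elena advance.
Runoff: Theo is preferred to Elena by 28 voters; Elena by 53.
Elena wins the runoff.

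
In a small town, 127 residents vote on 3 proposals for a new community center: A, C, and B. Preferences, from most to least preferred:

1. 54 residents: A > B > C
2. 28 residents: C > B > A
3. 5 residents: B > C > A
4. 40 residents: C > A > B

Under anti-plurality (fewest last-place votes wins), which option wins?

Last-place votes: A 33, C 54, B 40.
A is ranked last by the fewest voters, so A wins.

A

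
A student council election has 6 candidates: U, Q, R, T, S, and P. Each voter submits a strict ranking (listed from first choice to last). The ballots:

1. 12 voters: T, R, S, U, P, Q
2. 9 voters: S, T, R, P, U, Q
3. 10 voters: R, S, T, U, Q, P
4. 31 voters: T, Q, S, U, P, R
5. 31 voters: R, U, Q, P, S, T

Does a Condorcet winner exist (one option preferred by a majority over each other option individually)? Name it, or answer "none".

Checking pairwise contests:
R beats U 62–31.
U beats Q 62–31.
T beats R 52–41.
S beats T 50–43.
Q beats S 62–31.
U beats P 84–9.
Every option loses at least one head-to-head, so there is no Condorcet winner.

none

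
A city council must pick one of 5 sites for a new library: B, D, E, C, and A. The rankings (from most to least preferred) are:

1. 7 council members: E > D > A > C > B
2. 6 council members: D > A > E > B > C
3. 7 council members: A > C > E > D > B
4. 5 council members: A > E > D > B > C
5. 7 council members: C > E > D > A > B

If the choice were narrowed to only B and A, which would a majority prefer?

Voters preferring B to A: 0; preferring A to B: 32.
A wins the head-to-head.

A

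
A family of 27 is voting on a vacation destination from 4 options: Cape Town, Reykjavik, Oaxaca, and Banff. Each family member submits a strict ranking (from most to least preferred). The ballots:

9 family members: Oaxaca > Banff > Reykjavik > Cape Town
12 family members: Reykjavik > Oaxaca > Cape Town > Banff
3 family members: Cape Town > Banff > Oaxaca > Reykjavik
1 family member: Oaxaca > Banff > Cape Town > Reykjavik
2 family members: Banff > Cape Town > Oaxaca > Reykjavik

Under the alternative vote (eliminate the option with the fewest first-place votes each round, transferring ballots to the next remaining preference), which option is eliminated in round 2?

Cape Town

Round 1: Cape Town 3, Reykjavik 12, Oaxaca 10, Banff 2. Eliminate Banff.
Round 2: Cape Town 5, Reykjavik 12, Oaxaca 10. Eliminate Cape Town.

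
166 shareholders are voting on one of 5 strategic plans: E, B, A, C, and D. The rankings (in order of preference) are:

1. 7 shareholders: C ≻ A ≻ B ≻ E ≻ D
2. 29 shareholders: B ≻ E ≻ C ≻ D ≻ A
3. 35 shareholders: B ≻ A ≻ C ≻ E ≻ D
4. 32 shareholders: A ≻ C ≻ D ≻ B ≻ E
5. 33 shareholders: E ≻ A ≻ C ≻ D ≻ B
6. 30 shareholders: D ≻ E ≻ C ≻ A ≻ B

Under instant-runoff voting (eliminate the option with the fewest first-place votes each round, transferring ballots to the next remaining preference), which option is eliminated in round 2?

D

Round 1: E 33, B 64, A 32, C 7, D 30. Eliminate C.
Round 2: E 33, B 64, A 39, D 30. Eliminate D.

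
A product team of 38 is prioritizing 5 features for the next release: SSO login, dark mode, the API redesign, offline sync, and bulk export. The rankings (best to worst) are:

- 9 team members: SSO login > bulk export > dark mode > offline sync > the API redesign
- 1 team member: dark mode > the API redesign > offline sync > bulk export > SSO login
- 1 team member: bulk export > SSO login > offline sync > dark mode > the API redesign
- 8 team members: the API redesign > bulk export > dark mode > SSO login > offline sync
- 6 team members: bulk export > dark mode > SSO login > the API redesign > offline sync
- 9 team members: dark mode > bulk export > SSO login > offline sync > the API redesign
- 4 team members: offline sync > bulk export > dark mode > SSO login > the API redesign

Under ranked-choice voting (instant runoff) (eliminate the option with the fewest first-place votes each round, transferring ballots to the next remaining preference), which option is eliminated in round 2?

the API redesign

Round 1: SSO login 9, dark mode 10, the API redesign 8, offline sync 4, bulk export 7. Eliminate offline sync.
Round 2: SSO login 9, dark mode 10, the API redesign 8, bulk export 11. Eliminate the API redesign.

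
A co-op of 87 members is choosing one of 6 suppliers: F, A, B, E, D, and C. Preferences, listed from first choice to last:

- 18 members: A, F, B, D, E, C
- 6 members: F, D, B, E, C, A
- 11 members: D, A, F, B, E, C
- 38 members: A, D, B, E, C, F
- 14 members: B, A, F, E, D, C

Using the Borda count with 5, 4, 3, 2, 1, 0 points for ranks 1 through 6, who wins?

F: 18·4 + 6·5 + 11·3 + 38·0 + 14·3 = 177
A: 18·5 + 6·0 + 11·4 + 38·5 + 14·4 = 380
B: 18·3 + 6·3 + 11·2 + 38·3 + 14·5 = 278
E: 18·1 + 6·2 + 11·1 + 38·2 + 14·2 = 145
D: 18·2 + 6·4 + 11·5 + 38·4 + 14·1 = 281
C: 18·0 + 6·1 + 11·0 + 38·1 + 14·0 = 44
A has the highest Borda score (380).

A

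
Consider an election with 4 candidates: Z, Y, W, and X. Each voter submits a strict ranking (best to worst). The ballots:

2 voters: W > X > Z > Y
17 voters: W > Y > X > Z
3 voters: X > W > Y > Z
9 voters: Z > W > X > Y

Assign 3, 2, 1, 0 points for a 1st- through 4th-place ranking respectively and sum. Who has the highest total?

Z: 2·1 + 17·0 + 3·0 + 9·3 = 29
Y: 2·0 + 17·2 + 3·1 + 9·0 = 37
W: 2·3 + 17·3 + 3·2 + 9·2 = 81
X: 2·2 + 17·1 + 3·3 + 9·1 = 39
W has the highest Borda score (81).

W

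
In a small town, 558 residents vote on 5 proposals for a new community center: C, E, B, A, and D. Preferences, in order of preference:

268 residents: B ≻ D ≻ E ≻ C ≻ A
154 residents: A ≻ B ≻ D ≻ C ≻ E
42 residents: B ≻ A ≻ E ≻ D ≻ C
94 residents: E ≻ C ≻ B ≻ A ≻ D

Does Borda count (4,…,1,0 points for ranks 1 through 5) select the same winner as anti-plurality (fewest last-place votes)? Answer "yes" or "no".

yes

Borda — scores: C 704, E 996, B 1890, A 836, D 1154. Winner: B.
Anti-plurality — last-place votes: C 42, E 154, B 0, A 268, D 94. Winner: B.
The two methods agree.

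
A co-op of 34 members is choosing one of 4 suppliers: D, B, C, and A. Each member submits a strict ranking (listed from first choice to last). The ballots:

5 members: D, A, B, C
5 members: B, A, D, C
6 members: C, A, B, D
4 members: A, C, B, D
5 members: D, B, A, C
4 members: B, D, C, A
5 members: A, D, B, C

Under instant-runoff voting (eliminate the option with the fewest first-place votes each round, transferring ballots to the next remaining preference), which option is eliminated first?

C

Round 1: D 10, B 9, C 6, A 9. Eliminate C.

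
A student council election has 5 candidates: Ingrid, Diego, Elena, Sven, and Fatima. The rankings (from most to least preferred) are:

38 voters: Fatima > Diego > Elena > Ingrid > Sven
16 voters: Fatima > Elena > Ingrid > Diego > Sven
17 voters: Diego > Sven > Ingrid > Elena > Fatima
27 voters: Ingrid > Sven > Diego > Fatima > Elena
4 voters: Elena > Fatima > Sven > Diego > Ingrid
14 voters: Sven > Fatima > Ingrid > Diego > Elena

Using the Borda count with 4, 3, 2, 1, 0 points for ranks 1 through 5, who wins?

Fatima

Ingrid: 38·1 + 16·2 + 17·2 + 27·4 + 4·0 + 14·2 = 240
Diego: 38·3 + 16·1 + 17·4 + 27·2 + 4·1 + 14·1 = 270
Elena: 38·2 + 16·3 + 17·1 + 27·0 + 4·4 + 14·0 = 157
Sven: 38·0 + 16·0 + 17·3 + 27·3 + 4·2 + 14·4 = 196
Fatima: 38·4 + 16·4 + 17·0 + 27·1 + 4·3 + 14·3 = 297
Fatima has the highest Borda score (297).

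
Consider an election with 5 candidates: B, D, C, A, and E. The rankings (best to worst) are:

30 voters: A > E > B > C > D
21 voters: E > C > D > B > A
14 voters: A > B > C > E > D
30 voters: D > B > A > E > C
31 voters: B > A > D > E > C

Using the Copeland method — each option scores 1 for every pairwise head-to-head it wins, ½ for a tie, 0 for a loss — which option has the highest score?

B

B: beats D, C, A, and E → score 4.
D: loses to B, C, A, and E → score 0.
C: beats D; loses to B, A, and E → score 1.
A: beats D, C, and E; loses to B → score 3.
E: beats D and C; loses to B and A → score 2.
B has the best pairwise record.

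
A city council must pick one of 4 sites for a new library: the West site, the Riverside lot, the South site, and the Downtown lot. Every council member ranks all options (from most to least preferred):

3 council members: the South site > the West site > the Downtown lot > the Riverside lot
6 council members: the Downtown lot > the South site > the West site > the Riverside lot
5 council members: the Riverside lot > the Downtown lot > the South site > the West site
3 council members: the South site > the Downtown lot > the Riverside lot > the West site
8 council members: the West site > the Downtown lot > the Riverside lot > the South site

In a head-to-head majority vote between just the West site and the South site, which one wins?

the South site

Voters preferring the West site to the South site: 8; preferring the South site to the West site: 17.
the South site wins the head-to-head.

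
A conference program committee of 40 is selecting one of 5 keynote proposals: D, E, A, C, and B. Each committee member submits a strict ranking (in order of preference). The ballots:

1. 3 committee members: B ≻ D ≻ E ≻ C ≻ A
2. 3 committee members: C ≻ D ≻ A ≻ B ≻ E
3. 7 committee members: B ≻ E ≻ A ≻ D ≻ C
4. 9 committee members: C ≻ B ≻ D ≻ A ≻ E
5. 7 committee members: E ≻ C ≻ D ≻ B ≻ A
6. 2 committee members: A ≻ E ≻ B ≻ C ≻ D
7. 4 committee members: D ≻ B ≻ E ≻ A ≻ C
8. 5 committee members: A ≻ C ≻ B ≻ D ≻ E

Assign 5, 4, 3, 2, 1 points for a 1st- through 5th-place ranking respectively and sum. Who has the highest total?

B

D: 3·4 + 3·4 + 7·2 + 9·3 + 7·3 + 2·1 + 4·5 + 5·2 = 118
E: 3·3 + 3·1 + 7·4 + 9·1 + 7·5 + 2·4 + 4·3 + 5·1 = 109
A: 3·1 + 3·3 + 7·3 + 9·2 + 7·1 + 2·5 + 4·2 + 5·5 = 101
C: 3·2 + 3·5 + 7·1 + 9·5 + 7·4 + 2·2 + 4·1 + 5·4 = 129
B: 3·5 + 3·2 + 7·5 + 9·4 + 7·2 + 2·3 + 4·4 + 5·3 = 143
B has the highest Borda score (143).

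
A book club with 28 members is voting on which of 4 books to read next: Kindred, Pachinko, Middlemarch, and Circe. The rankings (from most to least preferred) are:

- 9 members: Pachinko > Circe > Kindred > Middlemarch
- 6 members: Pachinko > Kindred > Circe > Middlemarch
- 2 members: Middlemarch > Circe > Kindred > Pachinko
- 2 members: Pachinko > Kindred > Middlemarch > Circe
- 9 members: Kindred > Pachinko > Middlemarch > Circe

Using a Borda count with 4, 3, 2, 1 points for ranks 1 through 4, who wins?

Pachinko

Kindred: 9·2 + 6·3 + 2·2 + 2·3 + 9·4 = 82
Pachinko: 9·4 + 6·4 + 2·1 + 2·4 + 9·3 = 97
Middlemarch: 9·1 + 6·1 + 2·4 + 2·2 + 9·2 = 45
Circe: 9·3 + 6·2 + 2·3 + 2·1 + 9·1 = 56
Pachinko has the highest Borda score (97).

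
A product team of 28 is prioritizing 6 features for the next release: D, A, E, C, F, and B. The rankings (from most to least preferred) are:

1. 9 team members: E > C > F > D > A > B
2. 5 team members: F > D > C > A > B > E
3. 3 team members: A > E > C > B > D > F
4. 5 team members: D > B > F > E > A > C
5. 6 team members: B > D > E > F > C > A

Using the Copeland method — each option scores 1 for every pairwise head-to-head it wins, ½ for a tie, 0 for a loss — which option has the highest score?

D: beats A, E, C, and B; ties F → score 4.5.
A: beats B; loses to D, E, C, and F → score 1.
E: beats A, C, and F; loses to D and B → score 3.
C: beats A and B; loses to D, E, and F → score 2.
F: beats A and C; ties D and B; loses to E → score 3.
B: beats E; ties F; loses to D, A, and C → score 1.5.
D has the best pairwise record.

D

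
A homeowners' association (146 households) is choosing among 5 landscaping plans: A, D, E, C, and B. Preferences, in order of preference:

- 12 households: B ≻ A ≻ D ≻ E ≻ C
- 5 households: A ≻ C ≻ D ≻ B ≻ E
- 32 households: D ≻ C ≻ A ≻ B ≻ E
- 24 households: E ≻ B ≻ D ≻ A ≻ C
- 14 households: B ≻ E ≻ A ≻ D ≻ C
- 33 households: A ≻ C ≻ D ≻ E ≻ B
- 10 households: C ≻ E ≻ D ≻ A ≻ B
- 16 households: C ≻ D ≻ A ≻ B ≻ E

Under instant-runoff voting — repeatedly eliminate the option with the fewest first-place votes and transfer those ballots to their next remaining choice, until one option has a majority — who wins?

Round 1: A 38, D 32, E 24, C 26, B 26. Eliminate E.
Round 2: A 38, D 32, C 26, B 50. Eliminate C.
Round 3: A 38, D 58, B 50. Eliminate A.
Round 4: D 96, B 50. D has a majority.

D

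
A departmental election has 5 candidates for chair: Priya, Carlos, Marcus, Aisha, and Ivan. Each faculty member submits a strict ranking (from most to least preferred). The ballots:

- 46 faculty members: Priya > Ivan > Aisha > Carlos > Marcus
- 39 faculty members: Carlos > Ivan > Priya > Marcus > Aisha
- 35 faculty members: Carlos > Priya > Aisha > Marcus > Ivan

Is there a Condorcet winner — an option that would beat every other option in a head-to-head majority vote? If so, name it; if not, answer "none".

Carlos vs Priya: 74–46 for Carlos.
Carlos vs Marcus: 120–0 for Carlos.
Carlos vs Aisha: 74–46 for Carlos.
Carlos vs Ivan: 74–46 for Carlos.
Carlos beats every other option head-to-head.

Carlos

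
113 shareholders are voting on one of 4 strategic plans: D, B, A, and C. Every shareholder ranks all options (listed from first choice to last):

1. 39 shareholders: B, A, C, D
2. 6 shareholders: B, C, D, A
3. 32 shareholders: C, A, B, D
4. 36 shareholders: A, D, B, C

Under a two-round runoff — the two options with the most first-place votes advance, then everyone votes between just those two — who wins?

A

Round 1 first-place votes: D 0, B 45, A 36, C 32.
B and A advance.
Runoff: B is preferred to A by 45 voters; A by 68.
A wins the runoff.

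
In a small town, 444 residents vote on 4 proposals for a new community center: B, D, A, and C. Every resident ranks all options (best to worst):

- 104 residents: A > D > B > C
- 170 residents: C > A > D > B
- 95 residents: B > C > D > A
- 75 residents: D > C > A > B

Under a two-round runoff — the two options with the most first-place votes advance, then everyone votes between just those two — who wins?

C

Round 1 first-place votes: B 95, D 75, A 104, C 170.
C and A advance.
Runoff: C is preferred to A by 340 voters; A by 104.
C wins the runoff.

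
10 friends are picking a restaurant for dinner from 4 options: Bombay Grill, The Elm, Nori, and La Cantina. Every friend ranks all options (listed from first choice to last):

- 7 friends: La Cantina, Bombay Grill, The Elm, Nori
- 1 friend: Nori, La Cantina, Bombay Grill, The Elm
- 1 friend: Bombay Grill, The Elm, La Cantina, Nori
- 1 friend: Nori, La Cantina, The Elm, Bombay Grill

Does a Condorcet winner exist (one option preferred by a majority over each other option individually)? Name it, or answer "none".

La Cantina

La Cantina vs Bombay Grill: 9–1 for La Cantina.
La Cantina vs The Elm: 9–1 for La Cantina.
La Cantina vs Nori: 8–2 for La Cantina.
La Cantina beats every other option head-to-head.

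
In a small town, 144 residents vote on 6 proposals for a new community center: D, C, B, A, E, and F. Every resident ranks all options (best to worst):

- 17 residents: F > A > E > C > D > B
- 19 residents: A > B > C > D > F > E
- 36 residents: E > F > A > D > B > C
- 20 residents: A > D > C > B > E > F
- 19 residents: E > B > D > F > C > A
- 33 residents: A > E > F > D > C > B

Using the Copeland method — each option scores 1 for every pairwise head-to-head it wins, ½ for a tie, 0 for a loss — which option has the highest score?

A

D: beats C and B; loses to A, E, and F → score 2.
C: loses to D, B, A, E, and F → score 0.
B: beats C; loses to D, A, E, and F → score 1.
A: beats D, C, B, and E; ties F → score 4.5.
E: beats D, C, B, and F; loses to A → score 4.
F: beats D, C, and B; ties A; loses to E → score 3.5.
A has the best pairwise record.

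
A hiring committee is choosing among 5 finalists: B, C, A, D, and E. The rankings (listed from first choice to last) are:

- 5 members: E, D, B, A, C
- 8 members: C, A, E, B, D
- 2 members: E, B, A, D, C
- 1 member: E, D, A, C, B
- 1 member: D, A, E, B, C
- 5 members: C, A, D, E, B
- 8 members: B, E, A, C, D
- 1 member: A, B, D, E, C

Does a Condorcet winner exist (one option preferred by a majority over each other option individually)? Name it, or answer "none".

E vs B: 22–9 for E.
E vs C: 18–13 for E.
E vs A: 16–15 for E.
E vs D: 24–7 for E.
E beats every other option head-to-head.

E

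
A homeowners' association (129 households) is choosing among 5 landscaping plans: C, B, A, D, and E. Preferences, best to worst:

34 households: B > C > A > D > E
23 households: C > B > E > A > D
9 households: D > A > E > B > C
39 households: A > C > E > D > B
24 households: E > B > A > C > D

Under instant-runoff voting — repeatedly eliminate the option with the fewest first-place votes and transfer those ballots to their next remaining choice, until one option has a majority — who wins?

Round 1: C 23, B 34, A 39, D 9, E 24. Eliminate D.
Round 2: C 23, B 34, A 48, E 24. Eliminate C.
Round 3: B 57, A 48, E 24. Eliminate E.
Round 4: B 81, A 48. B has a majority.

B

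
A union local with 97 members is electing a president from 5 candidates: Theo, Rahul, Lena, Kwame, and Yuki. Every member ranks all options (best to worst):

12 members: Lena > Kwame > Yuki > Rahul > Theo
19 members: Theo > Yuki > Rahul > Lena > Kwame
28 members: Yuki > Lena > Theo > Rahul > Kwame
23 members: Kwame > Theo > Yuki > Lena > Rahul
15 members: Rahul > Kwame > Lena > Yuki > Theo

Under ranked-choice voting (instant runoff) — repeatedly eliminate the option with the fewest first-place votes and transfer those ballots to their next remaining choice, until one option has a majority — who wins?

Round 1: Theo 19, Rahul 15, Lena 12, Kwame 23, Yuki 28. Eliminate Lena.
Round 2: Theo 19, Rahul 15, Kwame 35, Yuki 28. Eliminate Rahul.
Round 3: Theo 19, Kwame 50, Yuki 28. Kwame has a majority.

Kwame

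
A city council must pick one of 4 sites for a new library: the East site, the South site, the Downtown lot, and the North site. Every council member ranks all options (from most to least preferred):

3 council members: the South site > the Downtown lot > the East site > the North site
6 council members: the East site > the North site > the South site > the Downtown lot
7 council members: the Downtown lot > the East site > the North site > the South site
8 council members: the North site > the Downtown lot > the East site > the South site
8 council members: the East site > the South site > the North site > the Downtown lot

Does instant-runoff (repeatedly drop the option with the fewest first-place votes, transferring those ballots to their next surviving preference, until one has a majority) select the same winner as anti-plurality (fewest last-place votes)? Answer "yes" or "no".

no

Instant-runoff — R1 the East site 14, the South site 3, the Downtown lot 7, the North site 8 (the South site out); R2 the East site 14, the Downtown lot 10, the North site 8 (the North site out); R3 the East site 14, the Downtown lot 18 (the Downtown lot winner). Winner: the Downtown lot.
Anti-plurality — last-place votes: the East site 0, the South site 15, the Downtown lot 14, the North site 3. Winner: the East site.
The two methods disagree.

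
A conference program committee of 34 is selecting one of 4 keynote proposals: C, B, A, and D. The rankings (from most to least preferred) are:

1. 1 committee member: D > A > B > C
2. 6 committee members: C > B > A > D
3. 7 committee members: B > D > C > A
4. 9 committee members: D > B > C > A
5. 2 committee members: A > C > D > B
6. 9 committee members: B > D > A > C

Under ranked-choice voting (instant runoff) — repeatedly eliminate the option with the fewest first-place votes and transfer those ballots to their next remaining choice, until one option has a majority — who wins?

B

Round 1: C 6, B 16, A 2, D 10. Eliminate A.
Round 2: C 8, B 16, D 10. Eliminate C.
Round 3: B 22, D 12. B has a majority.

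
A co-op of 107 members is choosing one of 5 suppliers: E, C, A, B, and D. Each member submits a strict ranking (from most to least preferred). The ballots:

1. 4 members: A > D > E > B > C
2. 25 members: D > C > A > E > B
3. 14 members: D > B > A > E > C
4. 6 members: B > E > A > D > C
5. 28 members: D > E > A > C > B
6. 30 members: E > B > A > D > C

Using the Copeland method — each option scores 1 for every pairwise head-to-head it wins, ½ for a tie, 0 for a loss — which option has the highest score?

D

E: beats C, A, and B; loses to D → score 3.
C: loses to E, A, B, and D → score 0.
A: beats C and B; loses to E and D → score 2.
B: beats C; loses to E, A, and D → score 1.
D: beats E, C, A, and B → score 4.
D has the best pairwise record.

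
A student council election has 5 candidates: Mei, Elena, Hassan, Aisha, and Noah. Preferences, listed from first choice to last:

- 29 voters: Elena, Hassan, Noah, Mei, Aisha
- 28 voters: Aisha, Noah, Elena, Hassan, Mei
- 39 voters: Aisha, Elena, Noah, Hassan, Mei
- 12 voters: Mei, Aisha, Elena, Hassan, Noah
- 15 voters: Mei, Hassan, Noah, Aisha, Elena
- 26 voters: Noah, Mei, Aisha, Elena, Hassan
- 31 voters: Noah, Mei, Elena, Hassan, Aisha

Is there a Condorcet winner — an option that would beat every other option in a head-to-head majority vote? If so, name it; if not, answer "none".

Noah

Noah vs Mei: 153–27 for Noah.
Noah vs Elena: 100–80 for Noah.
Noah vs Hassan: 124–56 for Noah.
Noah vs Aisha: 101–79 for Noah.
Noah beats every other option head-to-head.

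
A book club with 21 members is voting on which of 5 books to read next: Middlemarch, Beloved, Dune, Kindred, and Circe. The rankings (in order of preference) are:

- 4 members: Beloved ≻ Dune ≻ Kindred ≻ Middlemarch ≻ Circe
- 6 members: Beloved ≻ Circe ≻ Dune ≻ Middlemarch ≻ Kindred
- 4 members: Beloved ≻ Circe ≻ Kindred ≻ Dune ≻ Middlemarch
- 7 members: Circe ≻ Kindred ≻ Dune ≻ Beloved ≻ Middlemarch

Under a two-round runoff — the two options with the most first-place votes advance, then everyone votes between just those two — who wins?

Round 1 first-place votes: Middlemarch 0, Beloved 14, Dune 0, Kindred 0, Circe 7.
Beloved and Circe advance.
Runoff: Beloved is preferred to Circe by 14 voters; Circe by 7.
Beloved wins the runoff.

Beloved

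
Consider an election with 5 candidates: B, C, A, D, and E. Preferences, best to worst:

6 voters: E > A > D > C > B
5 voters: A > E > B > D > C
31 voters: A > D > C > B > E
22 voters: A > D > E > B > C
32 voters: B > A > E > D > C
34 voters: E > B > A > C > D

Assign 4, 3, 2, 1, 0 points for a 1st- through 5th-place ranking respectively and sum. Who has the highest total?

A

B: 6·0 + 5·2 + 31·1 + 22·1 + 32·4 + 34·3 = 293
C: 6·1 + 5·0 + 31·2 + 22·0 + 32·0 + 34·1 = 102
A: 6·3 + 5·4 + 31·4 + 22·4 + 32·3 + 34·2 = 414
D: 6·2 + 5·1 + 31·3 + 22·3 + 32·1 + 34·0 = 208
E: 6·4 + 5·3 + 31·0 + 22·2 + 32·2 + 34·4 = 283
A has the highest Borda score (414).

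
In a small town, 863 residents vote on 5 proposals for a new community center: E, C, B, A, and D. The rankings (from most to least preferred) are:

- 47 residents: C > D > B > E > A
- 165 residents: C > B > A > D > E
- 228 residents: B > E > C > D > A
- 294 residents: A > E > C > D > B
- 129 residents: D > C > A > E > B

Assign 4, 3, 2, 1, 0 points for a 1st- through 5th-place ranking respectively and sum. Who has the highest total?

E: 47·1 + 165·0 + 228·3 + 294·3 + 129·1 = 1742
C: 47·4 + 165·4 + 228·2 + 294·2 + 129·3 = 2279
B: 47·2 + 165·3 + 228·4 + 294·0 + 129·0 = 1501
A: 47·0 + 165·2 + 228·0 + 294·4 + 129·2 = 1764
D: 47·3 + 165·1 + 228·1 + 294·1 + 129·4 = 1344
C has the highest Borda score (2279).

C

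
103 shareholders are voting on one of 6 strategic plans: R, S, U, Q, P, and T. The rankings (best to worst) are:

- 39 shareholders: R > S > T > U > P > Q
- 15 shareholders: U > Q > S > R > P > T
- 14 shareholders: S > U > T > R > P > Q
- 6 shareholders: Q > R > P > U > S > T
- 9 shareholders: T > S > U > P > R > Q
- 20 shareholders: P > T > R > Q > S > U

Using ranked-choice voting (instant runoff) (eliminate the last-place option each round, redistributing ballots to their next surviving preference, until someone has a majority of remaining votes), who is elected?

Round 1: R 39, S 14, U 15, Q 6, P 20, T 9. Eliminate Q.
Round 2: R 45, S 14, U 15, P 20, T 9. Eliminate T.
Round 3: R 45, S 23, U 15, P 20. Eliminate U.
Round 4: R 45, S 38, P 20. Eliminate P.
Round 5: R 65, S 38. R has a majority.

R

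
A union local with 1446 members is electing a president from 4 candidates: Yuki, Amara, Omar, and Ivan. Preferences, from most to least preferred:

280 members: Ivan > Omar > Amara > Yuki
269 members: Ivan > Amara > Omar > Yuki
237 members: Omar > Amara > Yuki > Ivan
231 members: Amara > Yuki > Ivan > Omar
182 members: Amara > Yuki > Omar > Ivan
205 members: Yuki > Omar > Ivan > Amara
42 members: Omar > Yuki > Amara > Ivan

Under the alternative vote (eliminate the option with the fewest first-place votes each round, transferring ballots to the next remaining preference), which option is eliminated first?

Yuki

Round 1: Yuki 205, Amara 413, Omar 279, Ivan 549. Eliminate Yuki.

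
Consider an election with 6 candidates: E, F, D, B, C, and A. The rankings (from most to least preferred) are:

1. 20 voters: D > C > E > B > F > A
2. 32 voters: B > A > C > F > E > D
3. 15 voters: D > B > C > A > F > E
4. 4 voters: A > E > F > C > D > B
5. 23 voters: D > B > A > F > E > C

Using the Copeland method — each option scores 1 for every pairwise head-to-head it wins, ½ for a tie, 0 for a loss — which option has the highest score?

D

E: loses to F, D, B, C, and A → score 0.
F: beats E; loses to D, B, C, and A → score 1.
D: beats E, F, B, C, and A → score 5.
B: beats E, F, C, and A; loses to D → score 4.
C: beats E and F; loses to D, B, and A → score 2.
A: beats E, F, and C; loses to D and B → score 3.
D has the best pairwise record.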